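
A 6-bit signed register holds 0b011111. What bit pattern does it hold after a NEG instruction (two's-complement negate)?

Invert: 100000. Add 1: 100001.
Check: 011111 = 31, 100001 = -31.

100001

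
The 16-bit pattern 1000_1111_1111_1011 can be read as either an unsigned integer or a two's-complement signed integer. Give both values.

Unsigned: 1000111111111011 = 36859.
Signed: MSB=1 → 36859 − 65536 = -28677.

unsigned = 36859, signed = -28677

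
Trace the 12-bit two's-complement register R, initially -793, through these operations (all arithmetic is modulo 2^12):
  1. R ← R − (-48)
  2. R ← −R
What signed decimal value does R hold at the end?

745

Start: R = -793 = 110011100111.
R = -793 − (-48) = -745 = 110100010111
R = −(-745) = 745 = 001011101001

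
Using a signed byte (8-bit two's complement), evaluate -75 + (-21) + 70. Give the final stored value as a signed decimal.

-75 + (-21) = -96 (10100000)
-96 + 70 = -26 (11100110)

-26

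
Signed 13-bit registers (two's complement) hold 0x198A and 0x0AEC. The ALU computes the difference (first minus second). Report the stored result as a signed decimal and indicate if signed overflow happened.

0x198A = 1100110001010 = -1654 (signed)
0x0AEC = 0101011101100 = 2796 (signed)
Subtract via negate-and-add: invert 0101011101100 + 1 = 1010100010100 (i.e. -2796).
  1100110001010
+ 1010100010100
= 0111010011110  (discard carry-out 1)
Result 0111010011110: MSB = 0 → value 3742.
Both addends (after negating the subtrahend) are negative but the stored result is non-negative: signed overflow. The true value -1654 − 2796 = -4450 lies outside [-4096, 4095].

3742; overflow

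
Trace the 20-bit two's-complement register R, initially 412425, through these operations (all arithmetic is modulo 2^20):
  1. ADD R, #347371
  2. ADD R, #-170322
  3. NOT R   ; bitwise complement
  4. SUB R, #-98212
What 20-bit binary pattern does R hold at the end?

Start: R = 412425 = 01100100101100001001.
R = 412425 + 347371 = 759796; wraps to -288780 = 10111001011111110100
R = -288780 + (-170322) = -459102 = 10001111111010100010
R = NOT 10001111111010100010 = 01110000000101011101 = 459101
R = 459101 − (-98212) = 557313; wraps to -491263 = 10001000000100000001

10001000000100000001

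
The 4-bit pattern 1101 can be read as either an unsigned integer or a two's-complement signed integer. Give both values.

Unsigned: 1101 = 13.
Signed: MSB=1 → 13 − 16 = -3.

unsigned = 13, signed = -3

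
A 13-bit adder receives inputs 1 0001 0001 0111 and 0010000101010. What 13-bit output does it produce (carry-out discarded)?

  1000100010111
+ 0010000101010
= 1010101000001

1010101000001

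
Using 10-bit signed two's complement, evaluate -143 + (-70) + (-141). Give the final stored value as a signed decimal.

-143 + (-70) = -213 (1100101011)
-213 + (-141) = -354 (1010011110)

-354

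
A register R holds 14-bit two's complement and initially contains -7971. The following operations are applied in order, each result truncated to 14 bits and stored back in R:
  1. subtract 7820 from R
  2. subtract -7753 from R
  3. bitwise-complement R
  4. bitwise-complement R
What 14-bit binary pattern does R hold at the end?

10000010011010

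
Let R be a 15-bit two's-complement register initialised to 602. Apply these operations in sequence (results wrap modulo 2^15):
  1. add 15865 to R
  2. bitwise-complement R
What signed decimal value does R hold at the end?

16300

Start: R = 602 = 000001001011010.
R = 602 + 15865 = 16467; wraps to -16301 = 100000001010011
R = NOT 100000001010011 = 011111110101100 = 16300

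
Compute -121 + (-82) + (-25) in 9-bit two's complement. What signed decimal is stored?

-228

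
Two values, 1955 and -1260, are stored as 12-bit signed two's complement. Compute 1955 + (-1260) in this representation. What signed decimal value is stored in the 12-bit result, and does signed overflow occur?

1955 → 011110100011
-1260 → 101100010100
  011110100011
+ 101100010100
= 001010110111  (discard carry-out 1)
Result 001010110111: MSB = 0 → value 695.
Addends have opposite signs, so signed overflow cannot occur.

695; no overflow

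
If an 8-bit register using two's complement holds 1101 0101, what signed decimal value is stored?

MSB is 1, so the value is negative.
Invert: 00101010. Add 1: 00101011 = 43. So the value is −43.

-43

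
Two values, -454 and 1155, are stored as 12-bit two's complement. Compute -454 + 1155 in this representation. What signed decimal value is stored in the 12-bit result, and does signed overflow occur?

-454 → 111000111010
1155 → 010010000011
  111000111010
+ 010010000011
= 001010111101  (discard carry-out 1)
Result 001010111101: MSB = 0 → value 701.
Addends have opposite signs, so signed overflow cannot occur.

701; no overflow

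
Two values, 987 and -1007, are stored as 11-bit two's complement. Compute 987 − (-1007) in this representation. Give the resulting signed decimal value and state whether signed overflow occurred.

-54; overflow

987 → 01111011011
-1007 → 10000010001
Subtract via negate-and-add: invert 10000010001 + 1 = 01111101111 (i.e. 1007).
  01111011011
+ 01111101111
= 11111001010
Result 11111001010: MSB = 1 → 1994 − 2048 = -54.
Both addends (after negating the subtrahend) are non-negative but the stored result is negative: signed overflow. The true value 987 − (-1007) = 1994 lies outside [-1024, 1023].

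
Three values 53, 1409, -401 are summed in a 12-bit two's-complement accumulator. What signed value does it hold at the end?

1061

53 + 1409 = 1462 (010110110110)
1462 + (-401) = 1061 (010000100101)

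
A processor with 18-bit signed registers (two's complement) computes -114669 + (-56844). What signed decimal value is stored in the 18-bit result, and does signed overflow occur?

-114669 → 100100000000010011
-56844 → 110010000111110100
  100100000000010011
+ 110010000111110100
= 010110001000000111  (discard carry-out 1)
Result 010110001000000111: MSB = 0 → value 90631.
Both addends are negative but the stored result is non-negative: signed overflow. The true value -114669 + (-56844) = -171513 lies outside [-131072, 131071].

90631; overflow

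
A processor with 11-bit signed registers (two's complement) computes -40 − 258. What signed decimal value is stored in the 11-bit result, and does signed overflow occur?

-40 → 11111011000
258 → 00100000010
Subtract via negate-and-add: invert 00100000010 + 1 = 11011111110 (i.e. -258).
  11111011000
+ 11011111110
= 11011010110  (discard carry-out 1)
Result 11011010110: MSB = 1 → 1750 − 2048 = -298.
Both addends (after negating the subtrahend) are negative and so is the stored result: no signed overflow.

-298; no overflow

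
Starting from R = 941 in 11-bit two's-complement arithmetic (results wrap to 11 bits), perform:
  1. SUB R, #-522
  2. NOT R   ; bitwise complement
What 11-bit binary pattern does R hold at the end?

01001001000

Start: R = 941 = 01110101101.
R = 941 − (-522) = 1463; wraps to -585 = 10110110111
R = NOT 10110110111 = 01001001000 = 584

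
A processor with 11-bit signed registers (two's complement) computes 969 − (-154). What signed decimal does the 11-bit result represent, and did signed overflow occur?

-925; overflow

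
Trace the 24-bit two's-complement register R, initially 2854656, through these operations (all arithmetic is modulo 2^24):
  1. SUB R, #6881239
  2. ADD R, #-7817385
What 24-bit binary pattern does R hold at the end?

Start: R = 2854656 = 001010111000111100000000.
R = 2854656 − 6881239 = -4026583 = 110000101000111100101001
R = -4026583 + (-7817385) = -11843968; wraps to 4933248 = 010010110100011010000000

010010110100011010000000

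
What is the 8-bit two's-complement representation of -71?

10111001

|-71| = 71 = 01000111 in 8 bits.
Invert the bits: 10111000. Add 1: 10111001.
Check: 10111001 reads as 185 − 256 = -71.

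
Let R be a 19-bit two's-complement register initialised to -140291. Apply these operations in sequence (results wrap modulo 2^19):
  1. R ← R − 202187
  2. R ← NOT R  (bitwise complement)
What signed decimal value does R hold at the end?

-181811

Start: R = -140291 = 1011101101111111101.
R = -140291 − 202187 = -342478; wraps to 181810 = 0101100011000110010
R = NOT 0101100011000110010 = 1010011100111001101 = -181811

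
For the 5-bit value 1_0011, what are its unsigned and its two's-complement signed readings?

unsigned = 19, signed = -13

Unsigned: 10011 = 19.
Signed: MSB=1 → 19 − 32 = -13.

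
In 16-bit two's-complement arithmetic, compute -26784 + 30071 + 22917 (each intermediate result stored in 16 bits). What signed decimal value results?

26204

-26784 + 30071 = 3287 (0000110011010111)
3287 + 22917 = 26204 (0110011001011100)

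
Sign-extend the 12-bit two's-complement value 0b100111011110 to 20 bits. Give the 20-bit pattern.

11111111100111011110

MSB of 100111011110 is 1; replicate it into the new high bits.
11111111|100111011110 → 11111111100111011110 (still -1570).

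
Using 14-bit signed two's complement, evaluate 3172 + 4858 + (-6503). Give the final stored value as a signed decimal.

1527

3172 + 4858 = 8030 (01111101011110)
8030 + (-6503) = 1527 (00010111110111)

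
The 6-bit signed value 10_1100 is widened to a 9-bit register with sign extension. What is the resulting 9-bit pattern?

111101100

MSB of 101100 is 1; replicate it into the new high bits.
111|101100 → 111101100 (still -20).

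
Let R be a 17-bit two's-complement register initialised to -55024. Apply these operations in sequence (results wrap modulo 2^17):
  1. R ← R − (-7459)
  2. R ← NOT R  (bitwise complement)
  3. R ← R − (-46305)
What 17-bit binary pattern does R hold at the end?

Start: R = -55024 = 10010100100010000.
R = -55024 − (-7459) = -47565 = 10100011000110011
R = NOT 10100011000110011 = 01011100111001100 = 47564
R = 47564 − (-46305) = 93869; wraps to -37203 = 10110111010101101

10110111010101101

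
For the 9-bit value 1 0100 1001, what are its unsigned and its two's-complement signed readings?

unsigned = 329, signed = -183

Unsigned: 101001001 = 329.
Signed: MSB=1 → 329 − 512 = -183.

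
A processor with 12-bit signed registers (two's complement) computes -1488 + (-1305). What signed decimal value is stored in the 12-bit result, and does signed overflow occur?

-1488 → 101000110000
-1305 → 101011100111
  101000110000
+ 101011100111
= 010100010111  (discard carry-out 1)
Result 010100010111: MSB = 0 → value 1303.
Both addends are negative but the stored result is non-negative: signed overflow. The true value -1488 + (-1305) = -2793 lies outside [-2048, 2047].

1303; overflow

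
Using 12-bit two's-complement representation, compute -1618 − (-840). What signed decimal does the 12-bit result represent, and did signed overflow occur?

-1618 → 100110101110
-840 → 110010111000
Subtract via negate-and-add: invert 110010111000 + 1 = 001101001000 (i.e. 840).
  100110101110
+ 001101001000
= 110011110110
Result 110011110110: MSB = 1 → 3318 − 4096 = -778.
Addends (after negating the subtrahend) have opposite signs, so signed overflow cannot occur.

-778; no overflow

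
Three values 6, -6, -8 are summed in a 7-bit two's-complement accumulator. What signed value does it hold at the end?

-8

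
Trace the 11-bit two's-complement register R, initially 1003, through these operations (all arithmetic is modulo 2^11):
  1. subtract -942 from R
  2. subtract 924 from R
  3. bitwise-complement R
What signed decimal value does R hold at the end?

-1022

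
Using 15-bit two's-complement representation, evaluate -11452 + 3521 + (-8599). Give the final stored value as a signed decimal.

-11452 + 3521 = -7931 (110000100000101)
-7931 + (-8599) = -16530 → wraps to 16238 (011111101101110)

16238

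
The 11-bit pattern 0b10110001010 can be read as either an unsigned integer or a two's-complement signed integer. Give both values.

Unsigned: 10110001010 = 1418.
Signed: MSB=1 → 1418 − 2048 = -630.

unsigned = 1418, signed = -630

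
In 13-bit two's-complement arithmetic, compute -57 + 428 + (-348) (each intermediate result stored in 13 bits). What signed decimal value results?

23

-57 + 428 = 371 (0000101110011)
371 + (-348) = 23 (0000000010111)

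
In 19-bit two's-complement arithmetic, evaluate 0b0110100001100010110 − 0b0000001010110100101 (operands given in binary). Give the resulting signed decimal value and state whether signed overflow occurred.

208241; no overflow

0b0110100001100010110 → 0110100001100010110 = 213782 (signed)
0b0000001010110100101 → 0000001010110100101 = 5541 (signed)
Subtract via negate-and-add: invert 0000001010110100101 + 1 = 1111110101001011011 (i.e. -5541).
  0110100001100010110
+ 1111110101001011011
= 0110010110101110001  (discard carry-out 1)
Result 0110010110101110001: MSB = 0 → value 208241.
Addends (after negating the subtrahend) have opposite signs, so signed overflow cannot occur.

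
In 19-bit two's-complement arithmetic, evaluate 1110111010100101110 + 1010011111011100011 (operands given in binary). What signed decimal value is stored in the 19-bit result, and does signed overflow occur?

-216047; no overflow

1110111010100101110 = -35538 (signed)
1010011111011100011 = -180509 (signed)
  1110111010100101110
+ 1010011111011100011
= 1001011010000010001  (discard carry-out 1)
Result 1001011010000010001: MSB = 1 → 308241 − 524288 = -216047.
Both addends are negative and so is the stored result: no signed overflow.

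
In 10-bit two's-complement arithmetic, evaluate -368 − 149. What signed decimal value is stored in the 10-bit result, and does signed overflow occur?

507; overflow

-368 → 1010010000
149 → 0010010101
Subtract via negate-and-add: invert 0010010101 + 1 = 1101101011 (i.e. -149).
  1010010000
+ 1101101011
= 0111111011  (discard carry-out 1)
Result 0111111011: MSB = 0 → value 507.
Both addends (after negating the subtrahend) are negative but the stored result is non-negative: signed overflow. The true value -368 − 149 = -517 lies outside [-512, 511].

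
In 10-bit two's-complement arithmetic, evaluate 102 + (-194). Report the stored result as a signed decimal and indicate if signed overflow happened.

102 → 0001100110
-194 → 1100111110
  0001100110
+ 1100111110
= 1110100100
Result 1110100100: MSB = 1 → 932 − 1024 = -92.
Addends have opposite signs, so signed overflow cannot occur.

-92; no overflow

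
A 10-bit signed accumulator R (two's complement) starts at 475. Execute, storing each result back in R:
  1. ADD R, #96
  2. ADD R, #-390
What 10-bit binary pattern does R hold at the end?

Start: R = 475 = 0111011011.
R = 475 + 96 = 571; wraps to -453 = 1000111011
R = -453 + (-390) = -843; wraps to 181 = 0010110101

0010110101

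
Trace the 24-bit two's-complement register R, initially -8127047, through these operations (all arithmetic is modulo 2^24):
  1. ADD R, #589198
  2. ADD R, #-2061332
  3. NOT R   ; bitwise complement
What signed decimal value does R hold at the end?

Start: R = -8127047 = 100000111111110110111001.
R = -8127047 + 589198 = -7537849 = 100011001111101101000111
R = -7537849 + (-2061332) = -9599181; wraps to 7178035 = 011011011000011100110011
R = NOT 011011011000011100110011 = 100100100111100011001100 = -7178036

-7178036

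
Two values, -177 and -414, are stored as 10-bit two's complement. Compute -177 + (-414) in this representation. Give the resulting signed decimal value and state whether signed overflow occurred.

433; overflow

-177 → 1101001111
-414 → 1001100010
  1101001111
+ 1001100010
= 0110110001  (discard carry-out 1)
Result 0110110001: MSB = 0 → value 433.
Both addends are negative but the stored result is non-negative: signed overflow. The true value -177 + (-414) = -591 lies outside [-512, 511].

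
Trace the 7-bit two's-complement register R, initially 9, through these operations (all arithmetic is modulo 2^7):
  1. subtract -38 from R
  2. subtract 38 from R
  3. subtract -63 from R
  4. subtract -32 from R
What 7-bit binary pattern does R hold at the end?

1101000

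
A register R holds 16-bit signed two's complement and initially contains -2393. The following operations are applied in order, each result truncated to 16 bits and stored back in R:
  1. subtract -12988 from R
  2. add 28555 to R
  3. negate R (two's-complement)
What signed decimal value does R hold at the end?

Start: R = -2393 = 1111011010100111.
R = -2393 − (-12988) = 10595 = 0010100101100011
R = 10595 + 28555 = 39150; wraps to -26386 = 1001100011101110
R = −(-26386) = 26386 = 0110011100010010

26386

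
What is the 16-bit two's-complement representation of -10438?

1101011100111010

|-10438| = 10438 = 0010100011000110 in 16 bits.
Invert the bits: 1101011100111001. Add 1: 1101011100111010.
Check: 1101011100111010 reads as 55098 − 65536 = -10438.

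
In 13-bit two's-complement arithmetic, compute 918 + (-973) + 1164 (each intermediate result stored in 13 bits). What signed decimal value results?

1109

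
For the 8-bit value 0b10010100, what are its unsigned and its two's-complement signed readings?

unsigned = 148, signed = -108

Unsigned: 10010100 = 148.
Signed: MSB=1 → 148 − 256 = -108.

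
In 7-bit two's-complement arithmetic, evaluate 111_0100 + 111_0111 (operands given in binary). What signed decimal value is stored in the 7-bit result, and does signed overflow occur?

-21; no overflow

111_0100 → 1110100 = -12 (signed)
111_0111 → 1110111 = -9 (signed)
  1110100
+ 1110111
= 1101011  (discard carry-out 1)
Result 1101011: MSB = 1 → 107 − 128 = -21.
Both addends are negative and so is the stored result: no signed overflow.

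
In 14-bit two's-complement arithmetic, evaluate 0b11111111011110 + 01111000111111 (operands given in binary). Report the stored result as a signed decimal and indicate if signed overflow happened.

7709; no overflow

0b11111111011110 → 11111111011110 = -34 (signed)
01111000111111 = 7743 (signed)
  11111111011110
+ 01111000111111
= 01111000011101  (discard carry-out 1)
Result 01111000011101: MSB = 0 → value 7709.
Addends have opposite signs, so signed overflow cannot occur.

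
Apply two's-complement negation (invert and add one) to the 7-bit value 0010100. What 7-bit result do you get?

1101100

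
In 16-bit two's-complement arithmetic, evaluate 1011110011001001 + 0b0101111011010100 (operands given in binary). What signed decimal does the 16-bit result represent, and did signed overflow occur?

7069; no overflow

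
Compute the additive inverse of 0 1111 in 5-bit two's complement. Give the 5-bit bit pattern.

Invert: 10000. Add 1: 10001.

10001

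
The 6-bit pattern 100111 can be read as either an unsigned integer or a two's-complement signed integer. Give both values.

unsigned = 39, signed = -25

Unsigned: 100111 = 39.
Signed: MSB=1 → 39 − 64 = -25.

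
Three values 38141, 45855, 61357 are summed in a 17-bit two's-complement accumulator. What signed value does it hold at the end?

14281

38141 + 45855 = 83996 → wraps to -47076 (10100100000011100)
-47076 + 61357 = 14281 (00011011111001001)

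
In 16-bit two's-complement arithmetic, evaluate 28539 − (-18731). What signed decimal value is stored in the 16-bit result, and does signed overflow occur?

28539 → 0110111101111011
-18731 → 1011011011010101
Subtract via negate-and-add: invert 1011011011010101 + 1 = 0100100100101011 (i.e. 18731).
  0110111101111011
+ 0100100100101011
= 1011100010100110
Result 1011100010100110: MSB = 1 → 47270 − 65536 = -18266.
Both addends (after negating the subtrahend) are non-negative but the stored result is negative: signed overflow. The true value 28539 − (-18731) = 47270 lies outside [-32768, 32767].

-18266; overflow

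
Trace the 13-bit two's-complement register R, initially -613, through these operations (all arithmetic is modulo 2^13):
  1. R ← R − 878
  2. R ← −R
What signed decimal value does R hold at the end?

Start: R = -613 = 1110110011011.
R = -613 − 878 = -1491 = 1101000101101
R = −(-1491) = 1491 = 0010111010011

1491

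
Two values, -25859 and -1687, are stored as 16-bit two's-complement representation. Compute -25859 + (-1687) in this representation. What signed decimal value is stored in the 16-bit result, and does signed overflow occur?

-27546; no overflow

-25859 → 1001101011111101
-1687 → 1111100101101001
  1001101011111101
+ 1111100101101001
= 1001010001100110  (discard carry-out 1)
Result 1001010001100110: MSB = 1 → 37990 − 65536 = -27546.
Both addends are negative and so is the stored result: no signed overflow.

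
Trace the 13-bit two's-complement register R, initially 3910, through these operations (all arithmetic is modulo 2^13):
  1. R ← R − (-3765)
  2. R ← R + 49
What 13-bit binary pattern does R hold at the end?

1111000101100

Start: R = 3910 = 0111101000110.
R = 3910 − (-3765) = 7675; wraps to -517 = 1110111111011
R = -517 + 49 = -468 = 1111000101100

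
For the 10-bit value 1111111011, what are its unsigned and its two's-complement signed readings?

unsigned = 1019, signed = -5

Unsigned: 1111111011 = 1019.
Signed: MSB=1 → 1019 − 1024 = -5.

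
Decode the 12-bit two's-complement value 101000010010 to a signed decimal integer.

MSB is 1, so the value is negative.
Unsigned reading: 2578. Subtract 2^12 = 4096: 2578 − 4096 = -1518.

-1518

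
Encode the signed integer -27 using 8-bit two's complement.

11100101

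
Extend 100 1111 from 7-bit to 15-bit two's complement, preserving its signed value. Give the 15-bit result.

111111111001111

MSB of 1001111 is 1; replicate it into the new high bits.
11111111|1001111 → 111111111001111 (still -49).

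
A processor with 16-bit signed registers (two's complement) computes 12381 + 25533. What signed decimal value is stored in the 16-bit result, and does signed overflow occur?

-27622; overflow

12381 → 0011000001011101
25533 → 0110001110111101
  0011000001011101
+ 0110001110111101
= 1001010000011010
Result 1001010000011010: MSB = 1 → 37914 − 65536 = -27622.
Both addends are non-negative but the stored result is negative: signed overflow. The true value 12381 + 25533 = 37914 lies outside [-32768, 32767].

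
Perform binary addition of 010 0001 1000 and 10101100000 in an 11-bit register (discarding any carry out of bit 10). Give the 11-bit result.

  01000011000
+ 10101100000
= 11101111000

11101111000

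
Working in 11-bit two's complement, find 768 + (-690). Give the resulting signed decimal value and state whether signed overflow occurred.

768 → 01100000000
-690 → 10101001110
  01100000000
+ 10101001110
= 00001001110  (discard carry-out 1)
Result 00001001110: MSB = 0 → value 78.
Addends have opposite signs, so signed overflow cannot occur.

78; no overflow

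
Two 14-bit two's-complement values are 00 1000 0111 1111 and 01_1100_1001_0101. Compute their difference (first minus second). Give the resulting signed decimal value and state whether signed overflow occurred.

-5142; no overflow

00 1000 0111 1111 → 00100001111111 = 2175 (signed)
01_1100_1001_0101 → 01110010010101 = 7317 (signed)
Subtract via negate-and-add: invert 01110010010101 + 1 = 10001101101011 (i.e. -7317).
  00100001111111
+ 10001101101011
= 10101111101010
Result 10101111101010: MSB = 1 → 11242 − 16384 = -5142.
Addends (after negating the subtrahend) have opposite signs, so signed overflow cannot occur.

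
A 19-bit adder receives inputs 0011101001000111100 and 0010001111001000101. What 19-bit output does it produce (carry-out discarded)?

0101111000010000001

  0011101001000111100
+ 0010001111001000101
= 0101111000010000001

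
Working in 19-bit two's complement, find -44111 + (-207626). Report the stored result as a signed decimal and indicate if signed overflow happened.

-251737; no overflow

-44111 → 1110101001110110001
-207626 → 1001101010011110110
  1110101001110110001
+ 1001101010011110110
= 1000010100010100111  (discard carry-out 1)
Result 1000010100010100111: MSB = 1 → 272551 − 524288 = -251737.
Both addends are negative and so is the stored result: no signed overflow.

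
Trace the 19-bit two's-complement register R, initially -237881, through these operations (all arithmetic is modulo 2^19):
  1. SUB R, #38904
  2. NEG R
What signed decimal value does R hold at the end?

Start: R = -237881 = 1000101111011000111.
R = -237881 − 38904 = -276785; wraps to 247503 = 0111100011011001111
R = −(247503) = -247503 = 1000011100100110001

-247503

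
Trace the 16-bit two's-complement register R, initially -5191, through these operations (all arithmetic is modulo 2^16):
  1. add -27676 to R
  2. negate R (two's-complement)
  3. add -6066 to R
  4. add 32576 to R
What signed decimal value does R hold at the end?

Start: R = -5191 = 1110101110111001.
R = -5191 + (-27676) = -32867; wraps to 32669 = 0111111110011101
R = −(32669) = -32669 = 1000000001100011
R = -32669 + (-6066) = -38735; wraps to 26801 = 0110100010110001
R = 26801 + 32576 = 59377; wraps to -6159 = 1110011111110001

-6159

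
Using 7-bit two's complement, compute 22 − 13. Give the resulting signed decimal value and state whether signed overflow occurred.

9; no overflow

22 → 0010110
13 → 0001101
Subtract via negate-and-add: invert 0001101 + 1 = 1110011 (i.e. -13).
  0010110
+ 1110011
= 0001001  (discard carry-out 1)
Result 0001001: MSB = 0 → value 9.
Addends (after negating the subtrahend) have opposite signs, so signed overflow cannot occur.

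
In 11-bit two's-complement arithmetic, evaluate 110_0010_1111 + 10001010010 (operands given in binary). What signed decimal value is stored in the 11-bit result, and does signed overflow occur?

110_0010_1111 → 11000101111 = -465 (signed)
10001010010 = -942 (signed)
  11000101111
+ 10001010010
= 01010000001  (discard carry-out 1)
Result 01010000001: MSB = 0 → value 641.
Both addends are negative but the stored result is non-negative: signed overflow. The true value -465 + (-942) = -1407 lies outside [-1024, 1023].

641; overflow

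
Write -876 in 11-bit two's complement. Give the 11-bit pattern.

|-876| = 876 = 01101101100 in 11 bits.
Invert the bits: 10010010011. Add 1: 10010010100.
Check: 10010010100 reads as 1172 − 2048 = -876.

10010010100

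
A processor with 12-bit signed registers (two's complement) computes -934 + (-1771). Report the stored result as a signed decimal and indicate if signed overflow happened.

-934 → 110001011010
-1771 → 100100010101
  110001011010
+ 100100010101
= 010101101111  (discard carry-out 1)
Result 010101101111: MSB = 0 → value 1391.
Both addends are negative but the stored result is non-negative: signed overflow. The true value -934 + (-1771) = -2705 lies outside [-2048, 2047].

1391; overflow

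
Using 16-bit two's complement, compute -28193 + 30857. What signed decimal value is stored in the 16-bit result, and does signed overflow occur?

-28193 → 1001000111011111
30857 → 0111100010001001
  1001000111011111
+ 0111100010001001
= 0000101001101000  (discard carry-out 1)
Result 0000101001101000: MSB = 0 → value 2664.
Addends have opposite signs, so signed overflow cannot occur.

2664; no overflow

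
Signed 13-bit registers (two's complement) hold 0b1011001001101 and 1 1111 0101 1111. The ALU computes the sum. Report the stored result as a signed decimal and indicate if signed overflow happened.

0b1011001001101 → 1011001001101 = -2483 (signed)
1 1111 0101 1111 → 1111101011111 = -161 (signed)
  1011001001101
+ 1111101011111
= 1010110101100  (discard carry-out 1)
Result 1010110101100: MSB = 1 → 5548 − 8192 = -2644.
Both addends are negative and so is the stored result: no signed overflow.

-2644; no overflow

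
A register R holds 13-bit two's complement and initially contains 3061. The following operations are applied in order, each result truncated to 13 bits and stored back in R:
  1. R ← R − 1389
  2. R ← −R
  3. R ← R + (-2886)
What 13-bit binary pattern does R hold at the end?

Start: R = 3061 = 0101111110101.
R = 3061 − 1389 = 1672 = 0011010001000
R = −(1672) = -1672 = 1100101111000
R = -1672 + (-2886) = -4558; wraps to 3634 = 0111000110010

0111000110010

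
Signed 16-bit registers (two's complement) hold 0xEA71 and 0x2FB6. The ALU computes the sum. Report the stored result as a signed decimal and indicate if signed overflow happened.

6695; no overflow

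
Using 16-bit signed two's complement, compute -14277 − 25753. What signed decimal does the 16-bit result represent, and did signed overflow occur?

-14277 → 1100100000111011
25753 → 0110010010011001
Subtract via negate-and-add: invert 0110010010011001 + 1 = 1001101101100111 (i.e. -25753).
  1100100000111011
+ 1001101101100111
= 0110001110100010  (discard carry-out 1)
Result 0110001110100010: MSB = 0 → value 25506.
Both addends (after negating the subtrahend) are negative but the stored result is non-negative: signed overflow. The true value -14277 − 25753 = -40030 lies outside [-32768, 32767].

25506; overflow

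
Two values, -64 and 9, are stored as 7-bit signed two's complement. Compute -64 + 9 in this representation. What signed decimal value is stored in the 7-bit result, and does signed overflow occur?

-64 → 1000000
9 → 0001001
  1000000
+ 0001001
= 1001001
Result 1001001: MSB = 1 → 73 − 128 = -55.
Addends have opposite signs, so signed overflow cannot occur.

-55; no overflow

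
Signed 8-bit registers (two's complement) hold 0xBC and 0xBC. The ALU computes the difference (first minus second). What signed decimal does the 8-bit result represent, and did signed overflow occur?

0; no overflow

0xBC = 10111100 = -68 (signed)
0xBC = 10111100 = -68 (signed)
Subtract via negate-and-add: invert 10111100 + 1 = 01000100 (i.e. 68).
  10111100
+ 01000100
= 00000000  (discard carry-out 1)
Result 00000000: MSB = 0 → value 0.
Addends (after negating the subtrahend) have opposite signs, so signed overflow cannot occur.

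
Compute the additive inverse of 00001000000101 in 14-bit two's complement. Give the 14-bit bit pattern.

Invert: 11110111111010. Add 1: 11110111111011.
Check: 00001000000101 = 517, 11110111111011 = -517.

11110111111011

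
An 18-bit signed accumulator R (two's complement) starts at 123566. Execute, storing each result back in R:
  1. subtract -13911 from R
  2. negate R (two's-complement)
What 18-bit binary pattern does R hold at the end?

011110011011111011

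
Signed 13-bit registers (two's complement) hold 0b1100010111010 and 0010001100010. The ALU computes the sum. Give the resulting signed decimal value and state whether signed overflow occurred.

0b1100010111010 → 1100010111010 = -1862 (signed)
0010001100010 = 1122 (signed)
  1100010111010
+ 0010001100010
= 1110100011100
Result 1110100011100: MSB = 1 → 7452 − 8192 = -740.
Addends have opposite signs, so signed overflow cannot occur.

-740; no overflow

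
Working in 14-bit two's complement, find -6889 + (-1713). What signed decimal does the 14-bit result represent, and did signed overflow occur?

-6889 → 10010100010111
-1713 → 11100101001111
  10010100010111
+ 11100101001111
= 01111001100110  (discard carry-out 1)
Result 01111001100110: MSB = 0 → value 7782.
Both addends are negative but the stored result is non-negative: signed overflow. The true value -6889 + (-1713) = -8602 lies outside [-8192, 8191].

7782; overflow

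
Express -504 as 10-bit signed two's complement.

|-504| = 504 = 0111111000 in 10 bits.
Invert the bits: 1000000111. Add 1: 1000001000.

1000001000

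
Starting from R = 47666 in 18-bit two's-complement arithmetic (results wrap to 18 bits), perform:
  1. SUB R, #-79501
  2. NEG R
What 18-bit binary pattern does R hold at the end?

100000111101000001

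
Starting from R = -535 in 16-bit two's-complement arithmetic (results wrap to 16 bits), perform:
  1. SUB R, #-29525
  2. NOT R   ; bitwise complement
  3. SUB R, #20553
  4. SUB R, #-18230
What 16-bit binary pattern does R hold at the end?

1000010110101110

Start: R = -535 = 1111110111101001.
R = -535 − (-29525) = 28990 = 0111000100111110
R = NOT 0111000100111110 = 1000111011000001 = -28991
R = -28991 − 20553 = -49544; wraps to 15992 = 0011111001111000
R = 15992 − (-18230) = 34222; wraps to -31314 = 1000010110101110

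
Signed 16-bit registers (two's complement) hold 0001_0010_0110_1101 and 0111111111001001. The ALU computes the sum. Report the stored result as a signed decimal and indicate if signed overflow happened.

-28106; overflow

0001_0010_0110_1101 → 0001001001101101 = 4717 (signed)
0111111111001001 = 32713 (signed)
  0001001001101101
+ 0111111111001001
= 1001001000110110
Result 1001001000110110: MSB = 1 → 37430 − 65536 = -28106.
Both addends are non-negative but the stored result is negative: signed overflow. The true value 4717 + 32713 = 37430 lies outside [-32768, 32767].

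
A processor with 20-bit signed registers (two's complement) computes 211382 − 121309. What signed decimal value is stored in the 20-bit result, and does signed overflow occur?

90073; no overflow

211382 → 00110011100110110110
121309 → 00011101100111011101
Subtract via negate-and-add: invert 00011101100111011101 + 1 = 11100010011000100011 (i.e. -121309).
  00110011100110110110
+ 11100010011000100011
= 00010101111111011001  (discard carry-out 1)
Result 00010101111111011001: MSB = 0 → value 90073.
Addends (after negating the subtrahend) have opposite signs, so signed overflow cannot occur.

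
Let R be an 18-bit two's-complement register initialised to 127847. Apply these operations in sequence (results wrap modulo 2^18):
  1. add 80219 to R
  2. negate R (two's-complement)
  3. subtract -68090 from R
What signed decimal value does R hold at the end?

Start: R = 127847 = 011111001101100111.
R = 127847 + 80219 = 208066; wraps to -54078 = 110010110011000010
R = −(-54078) = 54078 = 001101001100111110
R = 54078 − (-68090) = 122168 = 011101110100111000

122168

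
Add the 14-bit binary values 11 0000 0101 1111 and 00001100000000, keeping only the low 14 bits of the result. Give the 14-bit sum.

11001101011111

  11000001011111
+ 00001100000000
= 11001101011111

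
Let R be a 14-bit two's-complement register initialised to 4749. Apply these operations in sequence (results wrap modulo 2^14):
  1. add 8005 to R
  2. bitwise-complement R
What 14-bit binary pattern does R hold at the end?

00111000101101

Start: R = 4749 = 01001010001101.
R = 4749 + 8005 = 12754; wraps to -3630 = 11000111010010
R = NOT 11000111010010 = 00111000101101 = 3629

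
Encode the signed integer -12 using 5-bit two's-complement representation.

10100

|-12| = 12 = 01100 in 5 bits.
Invert the bits: 10011. Add 1: 10100.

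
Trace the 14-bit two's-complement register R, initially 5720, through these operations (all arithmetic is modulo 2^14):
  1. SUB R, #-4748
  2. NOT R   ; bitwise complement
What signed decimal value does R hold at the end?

Start: R = 5720 = 01011001011000.
R = 5720 − (-4748) = 10468; wraps to -5916 = 10100011100100
R = NOT 10100011100100 = 01011100011011 = 5915

5915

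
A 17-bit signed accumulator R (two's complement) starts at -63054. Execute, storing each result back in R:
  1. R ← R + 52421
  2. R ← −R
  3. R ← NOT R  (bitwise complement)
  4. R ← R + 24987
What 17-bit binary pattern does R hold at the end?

00011100000010001

Start: R = -63054 = 10000100110110010.
R = -63054 + 52421 = -10633 = 11101011001110111
R = −(-10633) = 10633 = 00010100110001001
R = NOT 00010100110001001 = 11101011001110110 = -10634
R = -10634 + 24987 = 14353 = 00011100000010001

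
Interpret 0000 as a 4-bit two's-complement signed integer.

0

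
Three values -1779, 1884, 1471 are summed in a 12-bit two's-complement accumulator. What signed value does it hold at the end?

1576

-1779 + 1884 = 105 (000001101001)
105 + 1471 = 1576 (011000101000)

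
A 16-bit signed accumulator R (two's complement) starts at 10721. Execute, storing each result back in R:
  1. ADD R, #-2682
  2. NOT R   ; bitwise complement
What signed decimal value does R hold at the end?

-8040

Start: R = 10721 = 0010100111100001.
R = 10721 + (-2682) = 8039 = 0001111101100111
R = NOT 0001111101100111 = 1110000010011000 = -8040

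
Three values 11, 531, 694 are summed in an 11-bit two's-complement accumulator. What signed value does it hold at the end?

-812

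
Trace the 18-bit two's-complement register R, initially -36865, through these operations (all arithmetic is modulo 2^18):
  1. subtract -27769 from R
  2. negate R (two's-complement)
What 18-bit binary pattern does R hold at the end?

000010001110001000

Start: R = -36865 = 110110111111111111.
R = -36865 − (-27769) = -9096 = 111101110001111000
R = −(-9096) = 9096 = 000010001110001000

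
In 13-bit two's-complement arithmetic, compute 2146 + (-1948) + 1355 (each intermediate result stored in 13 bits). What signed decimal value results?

2146 + (-1948) = 198 (0000011000110)
198 + 1355 = 1553 (0011000010001)

1553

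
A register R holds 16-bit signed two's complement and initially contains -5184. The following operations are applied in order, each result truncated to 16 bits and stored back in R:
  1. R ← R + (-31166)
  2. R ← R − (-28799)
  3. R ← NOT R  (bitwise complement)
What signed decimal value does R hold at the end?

Start: R = -5184 = 1110101111000000.
R = -5184 + (-31166) = -36350; wraps to 29186 = 0111001000000010
R = 29186 − (-28799) = 57985; wraps to -7551 = 1110001010000001
R = NOT 1110001010000001 = 0001110101111110 = 7550

7550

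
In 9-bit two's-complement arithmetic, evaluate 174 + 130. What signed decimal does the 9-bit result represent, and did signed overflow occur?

174 → 010101110
130 → 010000010
  010101110
+ 010000010
= 100110000
Result 100110000: MSB = 1 → 304 − 512 = -208.
Both addends are non-negative but the stored result is negative: signed overflow. The true value 174 + 130 = 304 lies outside [-256, 255].

-208; overflow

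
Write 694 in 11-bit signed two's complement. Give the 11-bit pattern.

01010110110

694 is non-negative, so write it directly in 11 bits: 01010110110.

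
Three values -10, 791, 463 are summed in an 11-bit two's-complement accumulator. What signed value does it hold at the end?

-804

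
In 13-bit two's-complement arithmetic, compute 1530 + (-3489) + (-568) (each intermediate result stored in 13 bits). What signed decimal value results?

-2527

1530 + (-3489) = -1959 (1100001011001)
-1959 + (-568) = -2527 (1011000100001)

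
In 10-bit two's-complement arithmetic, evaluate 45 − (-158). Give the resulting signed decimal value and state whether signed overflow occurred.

203; no overflow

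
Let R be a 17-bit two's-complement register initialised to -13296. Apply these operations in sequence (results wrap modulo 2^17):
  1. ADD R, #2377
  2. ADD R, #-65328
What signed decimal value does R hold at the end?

54825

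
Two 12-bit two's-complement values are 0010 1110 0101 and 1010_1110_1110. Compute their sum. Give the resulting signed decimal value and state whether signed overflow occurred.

-557; no overflow

0010 1110 0101 → 001011100101 = 741 (signed)
1010_1110_1110 → 101011101110 = -1298 (signed)
  001011100101
+ 101011101110
= 110111010011
Result 110111010011: MSB = 1 → 3539 − 4096 = -557.
Addends have opposite signs, so signed overflow cannot occur.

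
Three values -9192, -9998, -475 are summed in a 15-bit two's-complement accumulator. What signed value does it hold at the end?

13103

-9192 + (-9998) = -19190 → wraps to 13578 (011010100001010)
13578 + (-475) = 13103 (011001100101111)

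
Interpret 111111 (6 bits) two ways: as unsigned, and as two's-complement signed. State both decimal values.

Unsigned: 111111 = 63.
Signed: MSB=1 → 63 − 64 = -1.

unsigned = 63, signed = -1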